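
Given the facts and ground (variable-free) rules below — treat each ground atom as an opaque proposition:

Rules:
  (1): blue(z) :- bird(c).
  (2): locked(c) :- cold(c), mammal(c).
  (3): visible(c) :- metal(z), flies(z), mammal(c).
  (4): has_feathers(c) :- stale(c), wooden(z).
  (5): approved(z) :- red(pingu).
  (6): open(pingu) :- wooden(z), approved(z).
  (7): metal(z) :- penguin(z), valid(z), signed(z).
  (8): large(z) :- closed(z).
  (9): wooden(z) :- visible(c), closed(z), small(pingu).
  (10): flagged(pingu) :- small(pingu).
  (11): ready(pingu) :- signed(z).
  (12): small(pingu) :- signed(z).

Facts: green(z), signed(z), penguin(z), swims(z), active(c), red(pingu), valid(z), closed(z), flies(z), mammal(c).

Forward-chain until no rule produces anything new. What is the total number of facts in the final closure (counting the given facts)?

Round 1 fires (5), (7), (8), (11), (12), giving approved(z), metal(z), large(z), ready(pingu), small(pingu).
Round 2 fires (3), (10), giving visible(c), flagged(pingu).
Round 3 fires (9), giving wooden(z).
Round 4 fires (6), giving open(pingu).
Closure: {active(c), approved(z), closed(z), flagged(pingu), flies(z), green(z), large(z), mammal(c), metal(z), open(pingu), penguin(z), ready(pingu), red(pingu), signed(z), small(pingu), swims(z), valid(z), visible(c), wooden(z)} — 19 facts.

19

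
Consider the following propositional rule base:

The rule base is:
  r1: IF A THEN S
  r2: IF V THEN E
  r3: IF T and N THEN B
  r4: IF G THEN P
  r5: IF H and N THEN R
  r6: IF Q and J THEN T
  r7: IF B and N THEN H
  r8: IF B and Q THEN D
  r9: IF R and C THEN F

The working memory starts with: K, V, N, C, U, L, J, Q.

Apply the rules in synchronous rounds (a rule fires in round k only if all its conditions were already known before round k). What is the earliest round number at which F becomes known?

Round 1: r2 [IF V THEN E]; r6 [IF Q and J THEN T]. New: E, T.
Round 2: r3 [IF T and N THEN B]. New: B.
Round 3: r7 [IF B and N THEN H]; r8 [IF B and Q THEN D]. New: H, D.
Round 4: r5 [IF H and N THEN R]. New: R.
Round 5: r9 [IF R and C THEN F]. New: F.
F first appears in round 5.

5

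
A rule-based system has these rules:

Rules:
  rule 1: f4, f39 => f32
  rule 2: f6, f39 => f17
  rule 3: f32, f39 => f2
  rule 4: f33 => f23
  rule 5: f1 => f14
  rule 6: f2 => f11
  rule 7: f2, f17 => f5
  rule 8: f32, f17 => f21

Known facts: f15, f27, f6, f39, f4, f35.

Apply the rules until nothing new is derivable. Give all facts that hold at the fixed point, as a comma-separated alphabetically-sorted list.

Round 1 fires rule 1, rule 2, giving f32, f17.
Round 2 fires rule 3, rule 8, giving f2, f21.
Round 3 fires rule 6, rule 7, giving f11, f5.

f11, f15, f17, f2, f21, f27, f32, f35, f39, f4, f5, f6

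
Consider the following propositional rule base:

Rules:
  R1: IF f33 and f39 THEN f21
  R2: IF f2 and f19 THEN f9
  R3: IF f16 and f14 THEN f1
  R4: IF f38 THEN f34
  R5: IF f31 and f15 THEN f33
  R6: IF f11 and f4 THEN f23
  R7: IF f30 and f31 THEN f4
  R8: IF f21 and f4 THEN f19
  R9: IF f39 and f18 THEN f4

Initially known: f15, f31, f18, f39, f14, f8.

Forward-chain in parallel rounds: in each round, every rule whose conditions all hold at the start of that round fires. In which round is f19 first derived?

Round 1: R5 [IF f31 and f15 THEN f33]; R9 [IF f39 and f18 THEN f4]. New: f33, f4.
Round 2: R1 [IF f33 and f39 THEN f21]. New: f21.
Round 3: R8 [IF f21 and f4 THEN f19]. New: f19.
f19 first appears in round 3.

3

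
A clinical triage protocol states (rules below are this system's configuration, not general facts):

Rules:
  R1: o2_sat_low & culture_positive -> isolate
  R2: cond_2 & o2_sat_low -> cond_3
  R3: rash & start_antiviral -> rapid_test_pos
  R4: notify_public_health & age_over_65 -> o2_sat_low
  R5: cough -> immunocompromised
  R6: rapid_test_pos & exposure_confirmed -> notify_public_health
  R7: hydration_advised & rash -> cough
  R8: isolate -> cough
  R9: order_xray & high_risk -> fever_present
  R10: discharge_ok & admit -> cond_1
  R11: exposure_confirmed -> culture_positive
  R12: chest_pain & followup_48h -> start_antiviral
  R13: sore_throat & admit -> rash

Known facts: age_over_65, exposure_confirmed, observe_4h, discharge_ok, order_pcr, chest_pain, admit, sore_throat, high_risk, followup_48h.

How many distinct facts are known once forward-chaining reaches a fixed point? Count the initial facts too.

[1] R10 [discharge_ok & admit -> cond_1]; R11 [exposure_confirmed -> culture_positive]; R12 [chest_pain & followup_48h -> start_antiviral]; R13 [sore_throat & admit -> rash]. ⇒ new: cond_1, culture_positive, start_antiviral, rash.
[2] R3 [rash & start_antiviral -> rapid_test_pos]. ⇒ new: rapid_test_pos.
[3] R6 [rapid_test_pos & exposure_confirmed -> notify_public_health]. ⇒ new: notify_public_health.
[4] R4 [notify_public_health & age_over_65 -> o2_sat_low]. ⇒ new: o2_sat_low.
[5] R1 [o2_sat_low & culture_positive -> isolate]. ⇒ new: isolate.
[6] R8 [isolate -> cough]. ⇒ new: cough.
[7] R5 [cough -> immunocompromised]. ⇒ new: immunocompromised.
Closure: {admit, age_over_65, chest_pain, cond_1, cough, culture_positive, discharge_ok, exposure_confirmed, followup_48h, high_risk, immunocompromised, isolate, notify_public_health, o2_sat_low, observe_4h, order_pcr, rapid_test_pos, rash, sore_throat, start_antiviral} — 20 facts.

20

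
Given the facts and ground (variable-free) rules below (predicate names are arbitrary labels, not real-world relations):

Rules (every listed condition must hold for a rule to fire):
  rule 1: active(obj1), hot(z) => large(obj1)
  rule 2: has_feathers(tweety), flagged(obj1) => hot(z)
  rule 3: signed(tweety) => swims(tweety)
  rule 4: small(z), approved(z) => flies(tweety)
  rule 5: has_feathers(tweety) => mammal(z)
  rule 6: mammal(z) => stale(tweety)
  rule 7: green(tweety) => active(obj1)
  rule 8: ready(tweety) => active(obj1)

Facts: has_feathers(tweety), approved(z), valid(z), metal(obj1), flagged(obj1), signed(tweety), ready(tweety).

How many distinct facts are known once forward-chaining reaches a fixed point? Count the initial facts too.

13

[1] rule 2 [has_feathers(tweety), flagged(obj1) => hot(z)]; rule 3 [signed(tweety) => swims(tweety)]; rule 5 [has_feathers(tweety) => mammal(z)]; rule 8 [ready(tweety) => active(obj1)]. ⇒ new: hot(z), swims(tweety), mammal(z), active(obj1).
[2] rule 1 [active(obj1), hot(z) => large(obj1)]; rule 6 [mammal(z) => stale(tweety)]. ⇒ new: large(obj1), stale(tweety).
Closure: {active(obj1), approved(z), flagged(obj1), has_feathers(tweety), hot(z), large(obj1), mammal(z), metal(obj1), ready(tweety), signed(tweety), stale(tweety), swims(tweety), valid(z)} — 13 facts.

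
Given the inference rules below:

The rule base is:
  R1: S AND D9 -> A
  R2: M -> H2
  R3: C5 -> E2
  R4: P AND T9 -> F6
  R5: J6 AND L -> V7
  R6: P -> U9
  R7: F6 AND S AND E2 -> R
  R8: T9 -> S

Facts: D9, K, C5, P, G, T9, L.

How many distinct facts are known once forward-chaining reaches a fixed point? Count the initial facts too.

Round 1 fires R3, R4, R6, R8, giving E2, F6, U9, S.
Round 2 fires R1, R7, giving A, R.
Closure: {A, C5, D9, E2, F6, G, K, L, P, R, S, T9, U9} — 13 facts.

13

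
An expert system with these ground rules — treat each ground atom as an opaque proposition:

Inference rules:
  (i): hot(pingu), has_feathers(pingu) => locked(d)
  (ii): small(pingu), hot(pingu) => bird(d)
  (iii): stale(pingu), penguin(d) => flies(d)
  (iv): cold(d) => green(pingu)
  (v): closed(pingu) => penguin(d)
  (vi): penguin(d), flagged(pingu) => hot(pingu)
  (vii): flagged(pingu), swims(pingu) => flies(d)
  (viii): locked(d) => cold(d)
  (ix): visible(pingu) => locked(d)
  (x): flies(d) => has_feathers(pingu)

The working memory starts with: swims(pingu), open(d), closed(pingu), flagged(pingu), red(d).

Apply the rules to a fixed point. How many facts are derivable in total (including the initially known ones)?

Round 1 fires (v), (vii), giving penguin(d), flies(d).
Round 2 fires (vi), (x), giving hot(pingu), has_feathers(pingu).
Round 3 fires (i), giving locked(d).
Round 4 fires (viii), giving cold(d).
Round 5 fires (iv), giving green(pingu).
Closure: {closed(pingu), cold(d), flagged(pingu), flies(d), green(pingu), has_feathers(pingu), hot(pingu), locked(d), open(d), penguin(d), red(d), swims(pingu)} — 12 facts.

12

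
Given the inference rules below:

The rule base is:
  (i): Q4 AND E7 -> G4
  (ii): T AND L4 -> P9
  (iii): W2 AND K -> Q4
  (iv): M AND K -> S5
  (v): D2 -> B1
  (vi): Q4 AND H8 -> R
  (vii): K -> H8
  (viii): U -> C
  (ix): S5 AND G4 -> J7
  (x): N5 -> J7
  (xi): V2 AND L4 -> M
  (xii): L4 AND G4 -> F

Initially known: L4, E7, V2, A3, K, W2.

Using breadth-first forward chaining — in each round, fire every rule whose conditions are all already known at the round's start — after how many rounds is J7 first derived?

[1] (iii) [W2 AND K -> Q4]; (vii) [K -> H8]; (xi) [V2 AND L4 -> M]. ⇒ new: Q4, H8, M.
[2] (i) [Q4 AND E7 -> G4]; (iv) [M AND K -> S5]; (vi) [Q4 AND H8 -> R]. ⇒ new: G4, S5, R.
[3] (ix) [S5 AND G4 -> J7]; (xii) [L4 AND G4 -> F]. ⇒ new: J7, F.
J7 first appears in round 3.

3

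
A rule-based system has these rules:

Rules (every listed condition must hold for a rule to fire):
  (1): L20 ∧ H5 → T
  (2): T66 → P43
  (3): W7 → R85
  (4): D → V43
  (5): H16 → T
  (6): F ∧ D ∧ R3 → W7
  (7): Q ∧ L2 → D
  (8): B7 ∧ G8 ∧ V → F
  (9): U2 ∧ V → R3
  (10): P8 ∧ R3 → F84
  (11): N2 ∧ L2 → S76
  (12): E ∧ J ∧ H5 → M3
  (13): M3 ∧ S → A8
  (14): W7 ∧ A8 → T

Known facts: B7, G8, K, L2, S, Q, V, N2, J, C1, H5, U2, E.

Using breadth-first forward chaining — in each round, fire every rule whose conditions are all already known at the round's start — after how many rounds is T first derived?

3

Round 1: (7) [Q ∧ L2 → D]; (8) [B7 ∧ G8 ∧ V → F]; (9) [U2 ∧ V → R3]; (11) [N2 ∧ L2 → S76]; (12) [E ∧ J ∧ H5 → M3]. Adds D, F, R3, S76, M3.
Round 2: (4) [D → V43]; (6) [F ∧ D ∧ R3 → W7]; (13) [M3 ∧ S → A8]. Adds V43, W7, A8.
Round 3: (3) [W7 → R85]; (14) [W7 ∧ A8 → T]. Adds R85, T.
T first appears in round 3.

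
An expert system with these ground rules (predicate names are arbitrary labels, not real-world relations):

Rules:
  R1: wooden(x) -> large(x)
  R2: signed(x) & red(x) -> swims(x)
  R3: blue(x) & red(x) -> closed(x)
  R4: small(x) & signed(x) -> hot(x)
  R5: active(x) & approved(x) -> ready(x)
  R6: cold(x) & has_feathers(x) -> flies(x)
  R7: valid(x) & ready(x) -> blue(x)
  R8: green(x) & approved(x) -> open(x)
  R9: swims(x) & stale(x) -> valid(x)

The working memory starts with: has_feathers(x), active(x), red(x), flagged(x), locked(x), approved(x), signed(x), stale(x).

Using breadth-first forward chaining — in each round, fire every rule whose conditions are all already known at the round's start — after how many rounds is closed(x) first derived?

Round 1 — R2, R5, derive swims(x), ready(x).
Round 2 — R9, derive valid(x).
Round 3 — R7, derive blue(x).
Round 4 — R3, derive closed(x).
closed(x) first appears in round 4.

4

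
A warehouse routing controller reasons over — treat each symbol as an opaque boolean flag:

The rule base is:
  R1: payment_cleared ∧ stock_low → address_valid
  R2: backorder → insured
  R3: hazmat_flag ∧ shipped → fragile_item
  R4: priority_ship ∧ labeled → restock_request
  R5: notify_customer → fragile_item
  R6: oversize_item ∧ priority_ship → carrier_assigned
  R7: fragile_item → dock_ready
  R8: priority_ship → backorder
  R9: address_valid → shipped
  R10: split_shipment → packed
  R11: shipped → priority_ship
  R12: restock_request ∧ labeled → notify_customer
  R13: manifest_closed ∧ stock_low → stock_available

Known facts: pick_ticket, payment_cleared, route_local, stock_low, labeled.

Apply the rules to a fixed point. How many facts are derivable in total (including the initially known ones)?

Round 1 fires R1, giving address_valid.
Round 2 fires R9, giving shipped.
Round 3 fires R11, giving priority_ship.
Round 4 fires R4, R8, giving restock_request, backorder.
Round 5 fires R2, R12, giving insured, notify_customer.
Round 6 fires R5, giving fragile_item.
Round 7 fires R7, giving dock_ready.
Closure: {address_valid, backorder, dock_ready, fragile_item, insured, labeled, notify_customer, payment_cleared, pick_ticket, priority_ship, restock_request, route_local, shipped, stock_low} — 14 facts.

14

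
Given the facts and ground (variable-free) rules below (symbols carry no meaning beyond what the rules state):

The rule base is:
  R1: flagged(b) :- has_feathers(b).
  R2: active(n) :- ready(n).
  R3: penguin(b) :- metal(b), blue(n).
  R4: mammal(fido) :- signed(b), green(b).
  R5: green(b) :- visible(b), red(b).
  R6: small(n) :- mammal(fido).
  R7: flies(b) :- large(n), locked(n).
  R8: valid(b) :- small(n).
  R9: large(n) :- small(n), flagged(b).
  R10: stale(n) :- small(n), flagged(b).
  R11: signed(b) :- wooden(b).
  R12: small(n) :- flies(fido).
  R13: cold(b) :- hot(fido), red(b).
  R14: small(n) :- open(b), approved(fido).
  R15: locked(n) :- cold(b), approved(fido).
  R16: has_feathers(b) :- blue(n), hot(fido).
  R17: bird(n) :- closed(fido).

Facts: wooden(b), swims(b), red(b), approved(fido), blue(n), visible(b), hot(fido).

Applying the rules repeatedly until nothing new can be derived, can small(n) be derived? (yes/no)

[1] R5 [green(b) :- visible(b), red(b).]; R11 [signed(b) :- wooden(b).]; R13 [cold(b) :- hot(fido), red(b).]; R16 [has_feathers(b) :- blue(n), hot(fido).]. ⇒ new: green(b), signed(b), cold(b), has_feathers(b).
[2] R1 [flagged(b) :- has_feathers(b).]; R4 [mammal(fido) :- signed(b), green(b).]; R15 [locked(n) :- cold(b), approved(fido).]. ⇒ new: flagged(b), mammal(fido), locked(n).
[3] R6 [small(n) :- mammal(fido).]. ⇒ new: small(n).
[4] R8 [valid(b) :- small(n).]; R9 [large(n) :- small(n), flagged(b).]; R10 [stale(n) :- small(n), flagged(b).]. ⇒ new: valid(b), large(n), stale(n).
[5] R7 [flies(b) :- large(n), locked(n).]. ⇒ new: flies(b).
small(n) appears in round 3, so it is derivable.

yes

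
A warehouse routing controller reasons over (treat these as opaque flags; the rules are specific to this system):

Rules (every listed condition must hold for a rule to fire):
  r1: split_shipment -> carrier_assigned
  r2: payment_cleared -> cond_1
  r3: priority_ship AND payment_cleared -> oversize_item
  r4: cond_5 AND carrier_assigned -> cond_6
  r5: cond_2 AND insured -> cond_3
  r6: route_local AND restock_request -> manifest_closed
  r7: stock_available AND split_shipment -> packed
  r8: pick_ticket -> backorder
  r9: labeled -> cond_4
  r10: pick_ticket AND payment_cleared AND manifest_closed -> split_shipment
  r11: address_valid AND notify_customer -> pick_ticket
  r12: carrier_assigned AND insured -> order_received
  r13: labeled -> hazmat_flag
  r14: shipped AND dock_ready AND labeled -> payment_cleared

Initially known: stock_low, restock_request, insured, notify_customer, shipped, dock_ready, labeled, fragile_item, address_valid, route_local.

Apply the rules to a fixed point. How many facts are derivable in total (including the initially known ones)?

20

Round 1 fires r6, r9, r11, r13, r14, giving manifest_closed, cond_4, pick_ticket, hazmat_flag, payment_cleared.
Round 2 fires r2, r8, r10, giving cond_1, backorder, split_shipment.
Round 3 fires r1, giving carrier_assigned.
Round 4 fires r12, giving order_received.
Closure: {address_valid, backorder, carrier_assigned, cond_1, cond_4, dock_ready, fragile_item, hazmat_flag, insured, labeled, manifest_closed, notify_customer, order_received, payment_cleared, pick_ticket, restock_request, route_local, shipped, split_shipment, stock_low} — 20 facts.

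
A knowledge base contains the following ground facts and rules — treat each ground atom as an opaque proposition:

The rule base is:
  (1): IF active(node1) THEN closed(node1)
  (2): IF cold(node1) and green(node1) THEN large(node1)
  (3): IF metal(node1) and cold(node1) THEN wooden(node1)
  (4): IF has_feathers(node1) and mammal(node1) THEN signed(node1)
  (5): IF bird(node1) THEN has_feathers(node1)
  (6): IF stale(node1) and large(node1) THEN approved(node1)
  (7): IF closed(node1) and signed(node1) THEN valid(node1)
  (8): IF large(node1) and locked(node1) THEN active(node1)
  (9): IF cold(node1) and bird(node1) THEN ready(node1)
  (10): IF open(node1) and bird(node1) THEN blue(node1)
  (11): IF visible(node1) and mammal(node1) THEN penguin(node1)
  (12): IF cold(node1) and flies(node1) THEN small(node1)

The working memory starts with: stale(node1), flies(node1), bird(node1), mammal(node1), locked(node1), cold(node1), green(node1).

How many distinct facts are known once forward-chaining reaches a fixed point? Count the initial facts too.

16

[1] (2) [IF cold(node1) and green(node1) THEN large(node1)]; (5) [IF bird(node1) THEN has_feathers(node1)]; (9) [IF cold(node1) and bird(node1) THEN ready(node1)]; (12) [IF cold(node1) and flies(node1) THEN small(node1)]. ⇒ new: large(node1), has_feathers(node1), ready(node1), small(node1).
[2] (4) [IF has_feathers(node1) and mammal(node1) THEN signed(node1)]; (6) [IF stale(node1) and large(node1) THEN approved(node1)]; (8) [IF large(node1) and locked(node1) THEN active(node1)]. ⇒ new: signed(node1), approved(node1), active(node1).
[3] (1) [IF active(node1) THEN closed(node1)]. ⇒ new: closed(node1).
[4] (7) [IF closed(node1) and signed(node1) THEN valid(node1)]. ⇒ new: valid(node1).
Closure: {active(node1), approved(node1), bird(node1), closed(node1), cold(node1), flies(node1), green(node1), has_feathers(node1), large(node1), locked(node1), mammal(node1), ready(node1), signed(node1), small(node1), stale(node1), valid(node1)} — 16 facts.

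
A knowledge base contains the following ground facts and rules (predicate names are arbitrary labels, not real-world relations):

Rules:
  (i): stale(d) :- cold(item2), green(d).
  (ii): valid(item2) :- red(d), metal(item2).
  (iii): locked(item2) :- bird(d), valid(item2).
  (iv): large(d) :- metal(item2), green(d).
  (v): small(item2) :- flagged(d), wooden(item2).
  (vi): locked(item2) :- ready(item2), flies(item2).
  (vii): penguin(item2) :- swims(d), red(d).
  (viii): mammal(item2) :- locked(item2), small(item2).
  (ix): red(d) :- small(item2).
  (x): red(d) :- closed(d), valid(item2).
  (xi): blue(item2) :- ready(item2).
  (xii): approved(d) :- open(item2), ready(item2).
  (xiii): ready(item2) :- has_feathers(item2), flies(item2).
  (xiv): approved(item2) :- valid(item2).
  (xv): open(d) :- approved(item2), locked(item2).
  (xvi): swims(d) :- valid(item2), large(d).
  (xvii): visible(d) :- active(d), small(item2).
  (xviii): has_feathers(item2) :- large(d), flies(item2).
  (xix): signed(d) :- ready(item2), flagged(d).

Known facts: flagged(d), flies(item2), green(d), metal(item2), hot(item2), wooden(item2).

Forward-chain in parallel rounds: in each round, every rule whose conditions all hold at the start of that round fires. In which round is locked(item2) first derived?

[1] (iv) [large(d) :- metal(item2), green(d).]; (v) [small(item2) :- flagged(d), wooden(item2).]. ⇒ new: large(d), small(item2).
[2] (ix) [red(d) :- small(item2).]; (xviii) [has_feathers(item2) :- large(d), flies(item2).]. ⇒ new: red(d), has_feathers(item2).
[3] (ii) [valid(item2) :- red(d), metal(item2).]; (xiii) [ready(item2) :- has_feathers(item2), flies(item2).]. ⇒ new: valid(item2), ready(item2).
[4] (vi) [locked(item2) :- ready(item2), flies(item2).]; (xi) [blue(item2) :- ready(item2).]; (xiv) [approved(item2) :- valid(item2).]; (xvi) [swims(d) :- valid(item2), large(d).]; (xix) [signed(d) :- ready(item2), flagged(d).]. ⇒ new: locked(item2), blue(item2), approved(item2), swims(d), signed(d).
locked(item2) first appears in round 4.

4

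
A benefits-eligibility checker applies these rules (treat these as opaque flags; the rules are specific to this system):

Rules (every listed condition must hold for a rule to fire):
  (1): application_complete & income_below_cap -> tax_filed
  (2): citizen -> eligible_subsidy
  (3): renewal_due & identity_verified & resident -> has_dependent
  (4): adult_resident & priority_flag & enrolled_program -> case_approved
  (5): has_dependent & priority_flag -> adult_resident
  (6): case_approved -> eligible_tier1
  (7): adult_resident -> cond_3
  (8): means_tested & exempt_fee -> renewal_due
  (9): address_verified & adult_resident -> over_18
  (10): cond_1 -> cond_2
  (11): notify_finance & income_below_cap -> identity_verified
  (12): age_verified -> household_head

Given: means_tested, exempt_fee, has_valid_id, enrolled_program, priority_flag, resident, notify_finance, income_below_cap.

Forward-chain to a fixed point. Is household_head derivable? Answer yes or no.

Round 1: (8) [means_tested & exempt_fee -> renewal_due]; (11) [notify_finance & income_below_cap -> identity_verified]. New: renewal_due, identity_verified.
Round 2: (3) [renewal_due & identity_verified & resident -> has_dependent]. New: has_dependent.
Round 3: (5) [has_dependent & priority_flag -> adult_resident]. New: adult_resident.
Round 4: (4) [adult_resident & priority_flag & enrolled_program -> case_approved]; (7) [adult_resident -> cond_3]. New: case_approved, cond_3.
Round 5: (6) [case_approved -> eligible_tier1]. New: eligible_tier1.
Fixed point reached. household_head is concluded only by (12); (12) needs age_verified (never derived).

no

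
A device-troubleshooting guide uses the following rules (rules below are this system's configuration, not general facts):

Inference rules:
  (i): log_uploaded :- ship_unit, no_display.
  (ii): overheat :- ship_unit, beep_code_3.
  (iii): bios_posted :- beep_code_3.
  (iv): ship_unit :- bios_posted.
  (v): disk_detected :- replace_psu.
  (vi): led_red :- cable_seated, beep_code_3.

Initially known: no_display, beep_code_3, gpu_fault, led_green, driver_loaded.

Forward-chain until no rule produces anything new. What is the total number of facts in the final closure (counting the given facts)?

[1] (iii) [bios_posted :- beep_code_3.]. ⇒ new: bios_posted.
[2] (iv) [ship_unit :- bios_posted.]. ⇒ new: ship_unit.
[3] (i) [log_uploaded :- ship_unit, no_display.]; (ii) [overheat :- ship_unit, beep_code_3.]. ⇒ new: log_uploaded, overheat.
Closure: {beep_code_3, bios_posted, driver_loaded, gpu_fault, led_green, log_uploaded, no_display, overheat, ship_unit} — 9 facts.

9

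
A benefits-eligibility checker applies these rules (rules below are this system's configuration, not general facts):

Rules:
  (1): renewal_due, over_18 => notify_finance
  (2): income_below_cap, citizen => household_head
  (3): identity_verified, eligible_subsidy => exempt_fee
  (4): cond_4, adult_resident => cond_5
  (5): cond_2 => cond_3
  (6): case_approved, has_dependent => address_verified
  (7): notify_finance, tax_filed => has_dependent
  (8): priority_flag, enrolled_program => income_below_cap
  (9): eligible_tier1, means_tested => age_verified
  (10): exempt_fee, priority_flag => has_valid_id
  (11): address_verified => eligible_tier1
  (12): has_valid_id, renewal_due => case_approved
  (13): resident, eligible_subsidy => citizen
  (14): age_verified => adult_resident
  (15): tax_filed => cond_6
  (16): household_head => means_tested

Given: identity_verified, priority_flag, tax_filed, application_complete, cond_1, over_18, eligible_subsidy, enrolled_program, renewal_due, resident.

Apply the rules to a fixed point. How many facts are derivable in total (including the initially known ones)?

24

[1] (1) [renewal_due, over_18 => notify_finance]; (3) [identity_verified, eligible_subsidy => exempt_fee]; (8) [priority_flag, enrolled_program => income_below_cap]; (13) [resident, eligible_subsidy => citizen]; (15) [tax_filed => cond_6]. ⇒ new: notify_finance, exempt_fee, income_below_cap, citizen, cond_6.
[2] (2) [income_below_cap, citizen => household_head]; (7) [notify_finance, tax_filed => has_dependent]; (10) [exempt_fee, priority_flag => has_valid_id]. ⇒ new: household_head, has_dependent, has_valid_id.
[3] (12) [has_valid_id, renewal_due => case_approved]; (16) [household_head => means_tested]. ⇒ new: case_approved, means_tested.
[4] (6) [case_approved, has_dependent => address_verified]. ⇒ new: address_verified.
[5] (11) [address_verified => eligible_tier1]. ⇒ new: eligible_tier1.
[6] (9) [eligible_tier1, means_tested => age_verified]. ⇒ new: age_verified.
[7] (14) [age_verified => adult_resident]. ⇒ new: adult_resident.
Closure: {address_verified, adult_resident, age_verified, application_complete, case_approved, citizen, cond_1, cond_6, eligible_subsidy, eligible_tier1, enrolled_program, exempt_fee, has_dependent, has_valid_id, household_head, identity_verified, income_below_cap, means_tested, notify_finance, over_18, priority_flag, renewal_due, resident, tax_filed} — 24 facts.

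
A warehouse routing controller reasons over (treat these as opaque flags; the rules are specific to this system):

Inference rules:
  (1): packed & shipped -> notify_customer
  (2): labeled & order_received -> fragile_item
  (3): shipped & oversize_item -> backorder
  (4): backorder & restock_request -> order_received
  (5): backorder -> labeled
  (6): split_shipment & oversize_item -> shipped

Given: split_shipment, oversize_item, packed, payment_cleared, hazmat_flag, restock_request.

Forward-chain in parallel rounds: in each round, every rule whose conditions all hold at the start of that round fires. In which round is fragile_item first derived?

[1] (6) [split_shipment & oversize_item -> shipped]. ⇒ new: shipped.
[2] (1) [packed & shipped -> notify_customer]; (3) [shipped & oversize_item -> backorder]. ⇒ new: notify_customer, backorder.
[3] (4) [backorder & restock_request -> order_received]; (5) [backorder -> labeled]. ⇒ new: order_received, labeled.
[4] (2) [labeled & order_received -> fragile_item]. ⇒ new: fragile_item.
fragile_item first appears in round 4.

4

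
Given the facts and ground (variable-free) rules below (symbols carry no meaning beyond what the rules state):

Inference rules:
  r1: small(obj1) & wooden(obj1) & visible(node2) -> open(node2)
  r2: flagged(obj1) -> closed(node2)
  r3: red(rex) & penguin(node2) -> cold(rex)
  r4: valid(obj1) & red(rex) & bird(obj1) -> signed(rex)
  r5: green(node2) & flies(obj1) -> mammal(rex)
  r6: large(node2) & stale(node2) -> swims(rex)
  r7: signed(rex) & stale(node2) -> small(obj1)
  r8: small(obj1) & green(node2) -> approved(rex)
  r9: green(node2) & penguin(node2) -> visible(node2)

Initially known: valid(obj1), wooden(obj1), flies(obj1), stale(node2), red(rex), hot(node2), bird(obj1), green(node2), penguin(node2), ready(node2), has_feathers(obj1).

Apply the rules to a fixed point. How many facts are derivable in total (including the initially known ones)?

[1] r3 [red(rex) & penguin(node2) -> cold(rex)]; r4 [valid(obj1) & red(rex) & bird(obj1) -> signed(rex)]; r5 [green(node2) & flies(obj1) -> mammal(rex)]; r9 [green(node2) & penguin(node2) -> visible(node2)]. ⇒ new: cold(rex), signed(rex), mammal(rex), visible(node2).
[2] r7 [signed(rex) & stale(node2) -> small(obj1)]. ⇒ new: small(obj1).
[3] r1 [small(obj1) & wooden(obj1) & visible(node2) -> open(node2)]; r8 [small(obj1) & green(node2) -> approved(rex)]. ⇒ new: open(node2), approved(rex).
Closure: {approved(rex), bird(obj1), cold(rex), flies(obj1), green(node2), has_feathers(obj1), hot(node2), mammal(rex), open(node2), penguin(node2), ready(node2), red(rex), signed(rex), small(obj1), stale(node2), valid(obj1), visible(node2), wooden(obj1)} — 18 facts.

18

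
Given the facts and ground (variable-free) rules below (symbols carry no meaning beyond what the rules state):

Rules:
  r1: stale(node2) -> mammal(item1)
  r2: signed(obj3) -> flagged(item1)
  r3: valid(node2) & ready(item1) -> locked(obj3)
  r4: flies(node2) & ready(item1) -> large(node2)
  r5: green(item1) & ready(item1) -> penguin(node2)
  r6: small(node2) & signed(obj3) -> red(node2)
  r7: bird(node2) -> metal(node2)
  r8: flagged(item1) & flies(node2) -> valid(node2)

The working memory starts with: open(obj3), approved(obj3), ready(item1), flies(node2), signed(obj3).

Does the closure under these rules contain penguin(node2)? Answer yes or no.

no

[1] r2 [signed(obj3) -> flagged(item1)]; r4 [flies(node2) & ready(item1) -> large(node2)]. ⇒ new: flagged(item1), large(node2).
[2] r8 [flagged(item1) & flies(node2) -> valid(node2)]. ⇒ new: valid(node2).
[3] r3 [valid(node2) & ready(item1) -> locked(obj3)]. ⇒ new: locked(obj3).
Fixed point reached. penguin(node2) is concluded only by r5; r5 needs green(item1) (never derived).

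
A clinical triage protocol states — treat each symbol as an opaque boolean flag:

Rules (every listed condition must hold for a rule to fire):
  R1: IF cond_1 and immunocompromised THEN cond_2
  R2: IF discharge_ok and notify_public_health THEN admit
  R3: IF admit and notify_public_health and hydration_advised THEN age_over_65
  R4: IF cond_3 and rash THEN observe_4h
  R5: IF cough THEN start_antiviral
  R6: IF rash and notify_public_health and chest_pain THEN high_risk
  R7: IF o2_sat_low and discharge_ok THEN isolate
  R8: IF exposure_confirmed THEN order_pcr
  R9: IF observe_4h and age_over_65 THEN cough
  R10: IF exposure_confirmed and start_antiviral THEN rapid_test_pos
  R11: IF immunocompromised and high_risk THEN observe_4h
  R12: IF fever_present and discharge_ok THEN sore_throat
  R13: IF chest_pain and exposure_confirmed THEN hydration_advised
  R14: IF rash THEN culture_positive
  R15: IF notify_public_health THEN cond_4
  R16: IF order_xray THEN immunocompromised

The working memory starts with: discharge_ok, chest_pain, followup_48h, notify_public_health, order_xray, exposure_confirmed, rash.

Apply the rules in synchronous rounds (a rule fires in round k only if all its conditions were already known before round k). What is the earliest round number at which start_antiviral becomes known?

4

Round 1: R2 [IF discharge_ok and notify_public_health THEN admit]; R6 [IF rash and notify_public_health and chest_pain THEN high_risk]; R8 [IF exposure_confirmed THEN order_pcr]; R13 [IF chest_pain and exposure_confirmed THEN hydration_advised]; R14 [IF rash THEN culture_positive]; R15 [IF notify_public_health THEN cond_4]; R16 [IF order_xray THEN immunocompromised]. New: admit, high_risk, order_pcr, hydration_advised, culture_positive, cond_4, immunocompromised.
Round 2: R3 [IF admit and notify_public_health and hydration_advised THEN age_over_65]; R11 [IF immunocompromised and high_risk THEN observe_4h]. New: age_over_65, observe_4h.
Round 3: R9 [IF observe_4h and age_over_65 THEN cough]. New: cough.
Round 4: R5 [IF cough THEN start_antiviral]. New: start_antiviral.
start_antiviral first appears in round 4.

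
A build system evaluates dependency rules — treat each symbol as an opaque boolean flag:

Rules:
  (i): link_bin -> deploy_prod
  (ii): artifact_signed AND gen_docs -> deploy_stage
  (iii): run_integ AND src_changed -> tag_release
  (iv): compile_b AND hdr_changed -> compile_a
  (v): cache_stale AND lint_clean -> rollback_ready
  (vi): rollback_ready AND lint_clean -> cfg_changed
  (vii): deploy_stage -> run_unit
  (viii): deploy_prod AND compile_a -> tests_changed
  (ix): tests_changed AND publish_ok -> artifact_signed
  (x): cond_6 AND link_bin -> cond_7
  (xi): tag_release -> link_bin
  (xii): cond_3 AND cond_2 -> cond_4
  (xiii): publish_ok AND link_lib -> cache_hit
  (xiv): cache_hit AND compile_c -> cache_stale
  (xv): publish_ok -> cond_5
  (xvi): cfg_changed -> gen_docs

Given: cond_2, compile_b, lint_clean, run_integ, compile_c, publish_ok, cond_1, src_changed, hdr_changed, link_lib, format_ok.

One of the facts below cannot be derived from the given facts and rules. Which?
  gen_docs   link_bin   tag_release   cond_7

Round 1 — (iii), (iv), (xiii), (xv), derive tag_release, compile_a, cache_hit, cond_5.
Round 2 — (xi), (xiv), derive link_bin, cache_stale.
Round 3 — (i), (v), derive deploy_prod, rollback_ready.
Round 4 — (vi), (viii), derive cfg_changed, tests_changed.
Round 5 — (ix), (xvi), derive artifact_signed, gen_docs.
Round 6 — (ii), derive deploy_stage.
Round 7 — (vii), derive run_unit.
Derived: tag_release (round 1), link_bin (round 2), gen_docs (round 5). cond_7 never appears in any round.

cond_7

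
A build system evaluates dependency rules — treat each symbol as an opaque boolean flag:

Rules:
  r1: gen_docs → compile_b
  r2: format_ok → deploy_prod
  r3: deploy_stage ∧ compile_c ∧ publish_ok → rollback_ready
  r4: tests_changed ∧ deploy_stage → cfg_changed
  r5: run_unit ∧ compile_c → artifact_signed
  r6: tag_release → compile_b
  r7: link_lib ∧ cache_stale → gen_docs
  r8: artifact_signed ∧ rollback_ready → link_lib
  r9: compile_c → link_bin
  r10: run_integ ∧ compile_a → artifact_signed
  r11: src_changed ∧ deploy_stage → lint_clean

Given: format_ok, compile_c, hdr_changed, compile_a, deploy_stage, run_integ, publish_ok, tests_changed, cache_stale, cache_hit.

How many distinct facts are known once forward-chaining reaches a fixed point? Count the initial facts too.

18

[1] r2 [format_ok → deploy_prod]; r3 [deploy_stage ∧ compile_c ∧ publish_ok → rollback_ready]; r4 [tests_changed ∧ deploy_stage → cfg_changed]; r9 [compile_c → link_bin]; r10 [run_integ ∧ compile_a → artifact_signed]. ⇒ new: deploy_prod, rollback_ready, cfg_changed, link_bin, artifact_signed.
[2] r8 [artifact_signed ∧ rollback_ready → link_lib]. ⇒ new: link_lib.
[3] r7 [link_lib ∧ cache_stale → gen_docs]. ⇒ new: gen_docs.
[4] r1 [gen_docs → compile_b]. ⇒ new: compile_b.
Closure: {artifact_signed, cache_hit, cache_stale, cfg_changed, compile_a, compile_b, compile_c, deploy_prod, deploy_stage, format_ok, gen_docs, hdr_changed, link_bin, link_lib, publish_ok, rollback_ready, run_integ, tests_changed} — 18 facts.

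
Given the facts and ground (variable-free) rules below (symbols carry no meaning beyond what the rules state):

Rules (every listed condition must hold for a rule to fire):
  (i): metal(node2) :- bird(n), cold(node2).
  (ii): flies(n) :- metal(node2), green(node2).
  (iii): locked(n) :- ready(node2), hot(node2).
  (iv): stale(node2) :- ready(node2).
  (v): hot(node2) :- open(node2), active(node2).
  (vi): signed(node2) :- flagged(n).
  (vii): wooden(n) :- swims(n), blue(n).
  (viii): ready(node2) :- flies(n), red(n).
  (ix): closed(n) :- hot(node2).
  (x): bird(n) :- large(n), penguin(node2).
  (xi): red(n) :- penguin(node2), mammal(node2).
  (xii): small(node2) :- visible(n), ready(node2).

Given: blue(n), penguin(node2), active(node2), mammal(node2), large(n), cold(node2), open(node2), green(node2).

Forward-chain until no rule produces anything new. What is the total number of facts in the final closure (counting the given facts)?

Round 1 fires (v), (x), (xi), giving hot(node2), bird(n), red(n).
Round 2 fires (i), (ix), giving metal(node2), closed(n).
Round 3 fires (ii), giving flies(n).
Round 4 fires (viii), giving ready(node2).
Round 5 fires (iii), (iv), giving locked(n), stale(node2).
Closure: {active(node2), bird(n), blue(n), closed(n), cold(node2), flies(n), green(node2), hot(node2), large(n), locked(n), mammal(node2), metal(node2), open(node2), penguin(node2), ready(node2), red(n), stale(node2)} — 17 facts.

17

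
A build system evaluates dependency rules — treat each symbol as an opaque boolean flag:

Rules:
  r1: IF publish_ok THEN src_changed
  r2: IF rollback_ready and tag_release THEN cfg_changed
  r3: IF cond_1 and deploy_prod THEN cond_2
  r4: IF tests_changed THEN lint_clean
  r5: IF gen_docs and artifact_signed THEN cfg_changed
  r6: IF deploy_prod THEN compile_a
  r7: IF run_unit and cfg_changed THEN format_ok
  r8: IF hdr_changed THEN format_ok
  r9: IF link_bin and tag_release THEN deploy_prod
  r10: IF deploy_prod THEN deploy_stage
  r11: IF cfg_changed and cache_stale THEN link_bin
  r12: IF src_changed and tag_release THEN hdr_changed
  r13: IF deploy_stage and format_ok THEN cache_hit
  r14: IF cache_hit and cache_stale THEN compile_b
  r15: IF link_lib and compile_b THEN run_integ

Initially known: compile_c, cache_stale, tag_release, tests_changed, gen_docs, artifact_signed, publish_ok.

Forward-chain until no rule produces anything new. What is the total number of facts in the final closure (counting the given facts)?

[1] r1 [IF publish_ok THEN src_changed]; r4 [IF tests_changed THEN lint_clean]; r5 [IF gen_docs and artifact_signed THEN cfg_changed]. ⇒ new: src_changed, lint_clean, cfg_changed.
[2] r11 [IF cfg_changed and cache_stale THEN link_bin]; r12 [IF src_changed and tag_release THEN hdr_changed]. ⇒ new: link_bin, hdr_changed.
[3] r8 [IF hdr_changed THEN format_ok]; r9 [IF link_bin and tag_release THEN deploy_prod]. ⇒ new: format_ok, deploy_prod.
[4] r6 [IF deploy_prod THEN compile_a]; r10 [IF deploy_prod THEN deploy_stage]. ⇒ new: compile_a, deploy_stage.
[5] r13 [IF deploy_stage and format_ok THEN cache_hit]. ⇒ new: cache_hit.
[6] r14 [IF cache_hit and cache_stale THEN compile_b]. ⇒ new: compile_b.
Closure: {artifact_signed, cache_hit, cache_stale, cfg_changed, compile_a, compile_b, compile_c, deploy_prod, deploy_stage, format_ok, gen_docs, hdr_changed, link_bin, lint_clean, publish_ok, src_changed, tag_release, tests_changed} — 18 facts.

18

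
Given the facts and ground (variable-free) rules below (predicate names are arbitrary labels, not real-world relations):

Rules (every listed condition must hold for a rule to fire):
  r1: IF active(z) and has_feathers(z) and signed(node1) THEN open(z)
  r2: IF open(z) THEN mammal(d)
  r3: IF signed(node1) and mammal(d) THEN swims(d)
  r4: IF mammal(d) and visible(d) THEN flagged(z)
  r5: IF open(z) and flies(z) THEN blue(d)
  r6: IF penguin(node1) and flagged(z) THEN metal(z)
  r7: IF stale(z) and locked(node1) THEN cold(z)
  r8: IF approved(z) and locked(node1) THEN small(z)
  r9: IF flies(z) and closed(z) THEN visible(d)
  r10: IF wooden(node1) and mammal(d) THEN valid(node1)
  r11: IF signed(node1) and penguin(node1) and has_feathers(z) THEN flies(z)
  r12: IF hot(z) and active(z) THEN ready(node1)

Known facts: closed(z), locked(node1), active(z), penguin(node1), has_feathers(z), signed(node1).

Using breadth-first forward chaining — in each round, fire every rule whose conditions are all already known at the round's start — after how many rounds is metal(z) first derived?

4

Round 1 fires r1, r11, giving open(z), flies(z).
Round 2 fires r2, r5, r9, giving mammal(d), blue(d), visible(d).
Round 3 fires r3, r4, giving swims(d), flagged(z).
Round 4 fires r6, giving metal(z).
metal(z) first appears in round 4.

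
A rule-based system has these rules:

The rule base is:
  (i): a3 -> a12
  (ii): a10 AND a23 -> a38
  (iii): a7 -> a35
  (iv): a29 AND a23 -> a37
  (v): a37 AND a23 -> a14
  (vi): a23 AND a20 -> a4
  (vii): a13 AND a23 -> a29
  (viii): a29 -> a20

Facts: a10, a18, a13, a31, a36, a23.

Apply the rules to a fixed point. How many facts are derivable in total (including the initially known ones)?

Round 1 — (ii), (vii), derive a38, a29.
Round 2 — (iv), (viii), derive a37, a20.
Round 3 — (v), (vi), derive a14, a4.
Closure: {a10, a13, a14, a18, a20, a23, a29, a31, a36, a37, a38, a4} — 12 facts.

12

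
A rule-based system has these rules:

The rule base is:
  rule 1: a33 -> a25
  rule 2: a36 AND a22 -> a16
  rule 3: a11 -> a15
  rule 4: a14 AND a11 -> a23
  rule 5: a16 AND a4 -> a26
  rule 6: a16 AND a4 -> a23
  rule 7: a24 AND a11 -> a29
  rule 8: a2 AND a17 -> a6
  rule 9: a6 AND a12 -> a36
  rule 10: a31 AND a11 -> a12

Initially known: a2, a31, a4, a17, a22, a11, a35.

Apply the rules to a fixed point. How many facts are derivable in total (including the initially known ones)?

14

Round 1 fires rule 3, rule 8, rule 10, giving a15, a6, a12.
Round 2 fires rule 9, giving a36.
Round 3 fires rule 2, giving a16.
Round 4 fires rule 5, rule 6, giving a26, a23.
Closure: {a11, a12, a15, a16, a17, a2, a22, a23, a26, a31, a35, a36, a4, a6} — 14 facts.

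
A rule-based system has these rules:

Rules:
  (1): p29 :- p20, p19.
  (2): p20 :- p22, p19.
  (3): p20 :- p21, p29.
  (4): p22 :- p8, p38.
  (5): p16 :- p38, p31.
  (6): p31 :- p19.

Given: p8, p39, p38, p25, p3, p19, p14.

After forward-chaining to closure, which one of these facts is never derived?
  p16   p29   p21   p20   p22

p21

[1] (4) [p22 :- p8, p38.]; (6) [p31 :- p19.]. ⇒ new: p22, p31.
[2] (2) [p20 :- p22, p19.]; (5) [p16 :- p38, p31.]. ⇒ new: p20, p16.
[3] (1) [p29 :- p20, p19.]. ⇒ new: p29.
Derived: p16 (round 2), p29 (round 3), p22 (round 1), p20 (round 2). p21 never appears in any round.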